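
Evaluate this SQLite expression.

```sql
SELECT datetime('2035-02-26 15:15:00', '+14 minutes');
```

2035-02-26 15:29:00

+14 minutes from 2035-02-26 15:15:00 is 2035-02-26 15:29:00.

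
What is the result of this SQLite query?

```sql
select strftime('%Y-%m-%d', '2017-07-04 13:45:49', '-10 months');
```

2016-09-04

First apply '-10 months': 2017-07-04 13:45:49 → 2016-09-04 13:45:49.
`%Y-%m-%d` extracts the ISO date: 2016-09-04.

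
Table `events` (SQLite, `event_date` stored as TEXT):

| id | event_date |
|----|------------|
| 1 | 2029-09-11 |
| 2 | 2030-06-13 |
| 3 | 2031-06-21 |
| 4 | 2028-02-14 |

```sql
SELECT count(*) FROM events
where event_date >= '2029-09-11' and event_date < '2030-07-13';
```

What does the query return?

Rows in [2029-09-11, 2030-07-13): 2029-09-11, 2030-06-13 → 2 rows.

2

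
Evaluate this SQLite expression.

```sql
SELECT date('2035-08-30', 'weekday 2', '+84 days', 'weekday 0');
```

2035-12-02

`weekday 2` advances to the next Tuesday; 2035-08-30 is a Thursday, so it moves forward to 2035-09-04.
Applying '+84 days' to 2035-09-04: counting 84 days forward gives 2035-11-27.
`weekday 0` advances to the next Sunday; 2035-11-27 is a Tuesday, so it moves forward to 2035-12-02.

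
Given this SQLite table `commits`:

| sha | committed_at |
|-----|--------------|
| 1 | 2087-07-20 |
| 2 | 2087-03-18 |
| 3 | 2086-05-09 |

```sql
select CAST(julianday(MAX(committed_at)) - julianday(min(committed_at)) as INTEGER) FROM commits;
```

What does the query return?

MIN = 2086-05-09, MAX = 2087-07-20.
22 days remain in May 2086 after the 9th (31 − 9).
Full months from June 2086 through June 2087 contribute their day counts.
Then 20 days into July 2087.
Total: 22 + 30 + 31 + 31 + 30 + 31 + 30 + 31 + 31 + 28 + 31 + 30 + 31 + 30 + 20 = 437.

437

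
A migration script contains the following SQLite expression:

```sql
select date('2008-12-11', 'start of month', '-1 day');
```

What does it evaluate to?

`start of month` rewinds 2008-12-11 to 2008-12-01.
Going back 1 day from 2008-12-01 reaches 2008-11-30 (last day of November, 30 days).

2008-11-30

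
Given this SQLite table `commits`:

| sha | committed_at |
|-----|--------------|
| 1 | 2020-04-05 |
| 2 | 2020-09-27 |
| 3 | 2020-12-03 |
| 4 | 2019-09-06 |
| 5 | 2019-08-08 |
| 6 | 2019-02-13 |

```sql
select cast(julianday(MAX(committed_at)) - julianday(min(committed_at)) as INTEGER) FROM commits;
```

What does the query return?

659

MIN = 2019-02-13, MAX = 2020-12-03.
15 days remain in February 2019 after the 13th (28 − 13).
Full months from March 2019 through November 2020 contribute their day counts.
Then 3 days into December 2020.
Total: 15 + 31 + 30 + 31 + 30 + 31 + 31 + 30 + 31 + 30 + 31 + 31 + 29 + 31 + 30 + 31 + 30 + 31 + 31 + 30 + 31 + 30 + 3 = 659.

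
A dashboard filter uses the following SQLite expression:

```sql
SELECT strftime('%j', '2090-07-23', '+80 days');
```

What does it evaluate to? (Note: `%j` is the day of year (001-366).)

First apply '+80 days': 2090-07-23 → 2090-10-11.
Day-of-year for 2090-10-11: days since 2090-01-01 inclusive = 284, zero-padded to 284.

284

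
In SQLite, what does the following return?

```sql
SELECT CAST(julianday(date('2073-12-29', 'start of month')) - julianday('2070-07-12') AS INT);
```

1238

`start of month` rewinds 2073-12-29 to 2073-12-01.
19 days remain in July 2070 after the 12th (31 − 12).
Full months from August 2070 through November 2073 contribute their day counts.
Then 1 day into December 2073.
Total: 19 + 31 + 30 + 31 + 30 + 31 + 31 + 28 + 31 + 30 + 31 + 30 + 31 + 31 + 30 + 31 + 30 + 31 + 31 + 29 + 31 + 30 + 31 + 30 + 31 + 31 + 30 + 31 + 30 + 31 + 31 + 28 + 31 + 30 + 31 + 30 + 31 + 31 + 30 + 31 + 30 + 1 = 1238.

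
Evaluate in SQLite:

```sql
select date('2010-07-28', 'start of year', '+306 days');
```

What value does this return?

2010-11-03

`start of year` rewinds 2010-07-28 to 2010-01-01.
Applying '+306 days' to 2010-01-01: counting 306 days forward gives 2010-11-03.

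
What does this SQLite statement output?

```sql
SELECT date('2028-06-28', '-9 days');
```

2028-06-19

Going back 9 days within June lands on 2028-06-19.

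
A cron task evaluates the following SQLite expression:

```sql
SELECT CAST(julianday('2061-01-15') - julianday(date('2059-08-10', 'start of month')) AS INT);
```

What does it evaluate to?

`start of month` rewinds 2059-08-10 to 2059-08-01.
30 days remain in August 2059 after the 1st (31 − 1).
Full months from September 2059 through December 2060 contribute their day counts.
Then 15 days into January 2061.
Total: 30 + 30 + 31 + 30 + 31 + 31 + 29 + 31 + 30 + 31 + 30 + 31 + 31 + 30 + 31 + 30 + 31 + 15 = 533.

533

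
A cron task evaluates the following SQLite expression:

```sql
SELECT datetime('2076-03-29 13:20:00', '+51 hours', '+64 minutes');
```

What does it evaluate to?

2076-03-31 17:24:00

+51 hours from 2076-03-29 13:20:00 is 2076-03-31 16:20:00 (crosses midnight).
64 minutes = 1h 4m; +64 minutes from 2076-03-31 16:20:00 is 2076-03-31 17:24:00.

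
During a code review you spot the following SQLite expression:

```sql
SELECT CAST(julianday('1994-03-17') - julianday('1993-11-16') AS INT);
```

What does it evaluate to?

121

14 days remain in November 1993 after the 16th (30 − 16).
December 1993: 31 days.
January 1994: 31 days.
February 1994: 28 days.
Then 17 days into March 1994.
Total: 14 + 31 + 31 + 28 + 17 = 121.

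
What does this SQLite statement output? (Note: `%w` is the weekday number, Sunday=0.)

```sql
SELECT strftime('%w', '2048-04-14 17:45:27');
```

2

2048-04-14 is a Tuesday; with Sunday=0 that is 2.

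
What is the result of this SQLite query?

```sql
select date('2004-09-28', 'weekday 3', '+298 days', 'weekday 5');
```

`weekday 3` advances to the next Wednesday; 2004-09-28 is a Tuesday, so it moves forward to 2004-09-29.
Applying '+298 days' to 2004-09-29: counting 298 days forward gives 2005-07-24.
`weekday 5` advances to the next Friday; 2005-07-24 is a Sunday, so it moves forward to 2005-07-29.

2005-07-29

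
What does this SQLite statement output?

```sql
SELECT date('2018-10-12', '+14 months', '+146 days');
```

Adding +14 months to 2018-10-12 gives 2019-12-12.
Applying '+146 days' to 2019-12-12: counting 146 days forward gives 2020-05-06.

2020-05-06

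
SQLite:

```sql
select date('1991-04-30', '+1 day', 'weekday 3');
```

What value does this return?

1991-05-01

April 1991 has 30 days; 0 remain after the 30th, so 1 days reach 1991-05-01.
`weekday 3` advances to the next Wednesday; 1991-05-01 is already a Wednesday, so it stays at 1991-05-01.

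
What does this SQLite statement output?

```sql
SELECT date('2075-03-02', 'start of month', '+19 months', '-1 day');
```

`start of month` rewinds 2075-03-02 to 2075-03-01.
Adding +19 months to 2075-03-01 gives 2076-10-01.
Going back 1 day from 2076-10-01 reaches 2076-09-30 (last day of September, 30 days).

2076-09-30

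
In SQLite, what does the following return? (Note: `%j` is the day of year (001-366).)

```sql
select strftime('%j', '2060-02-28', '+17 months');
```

209

First apply '+17 months': 2060-02-28 → 2061-07-28.
Day-of-year for 2061-07-28: days since 2061-01-01 inclusive = 209, zero-padded to 209.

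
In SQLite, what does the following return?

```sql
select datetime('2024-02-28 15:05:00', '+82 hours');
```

2024-03-03 01:05:00

+82 hours from 2024-02-28 15:05:00 is 2024-03-03 01:05:00 (crosses midnight).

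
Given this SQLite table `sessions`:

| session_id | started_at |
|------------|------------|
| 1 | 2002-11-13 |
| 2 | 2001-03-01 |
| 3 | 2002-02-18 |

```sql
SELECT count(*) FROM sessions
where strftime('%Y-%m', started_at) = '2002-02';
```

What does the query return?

1

Rows with year-month 2002-02: 2002-02-18 → 1.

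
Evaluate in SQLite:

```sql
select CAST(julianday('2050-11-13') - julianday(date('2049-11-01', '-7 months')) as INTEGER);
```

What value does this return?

591

Adding -7 months to 2049-11-01 gives 2049-04-01.
29 days remain in April 2049 after the 1st (30 − 1).
Full months from May 2049 through October 2050 contribute their day counts.
Then 13 days into November 2050.
Total: 29 + 31 + 30 + 31 + 31 + 30 + 31 + 30 + 31 + 31 + 28 + 31 + 30 + 31 + 30 + 31 + 31 + 30 + 31 + 13 = 591.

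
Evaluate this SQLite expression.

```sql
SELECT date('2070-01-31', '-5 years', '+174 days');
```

Adding -5 years to 2070-01-31 gives 2065-01-31.
Applying '+174 days' to 2065-01-31: counting 174 days forward gives 2065-07-24.

2065-07-24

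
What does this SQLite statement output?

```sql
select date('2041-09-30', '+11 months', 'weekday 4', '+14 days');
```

Adding +11 months to 2041-09-30 gives 2042-08-30.
`weekday 4` advances to the next Thursday; 2042-08-30 is a Saturday, so it moves forward to 2042-09-04.
Advancing 14 more days within September lands on 2042-09-18.

2042-09-18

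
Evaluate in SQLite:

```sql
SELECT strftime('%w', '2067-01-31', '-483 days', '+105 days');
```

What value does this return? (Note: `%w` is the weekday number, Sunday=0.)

First apply '-483 days', '+105 days': 2067-01-31 → 2066-01-18.
2066-01-18 is a Monday; with Sunday=0 that is 1.

1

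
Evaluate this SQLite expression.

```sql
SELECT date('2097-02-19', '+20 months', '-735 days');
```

Adding +20 months to 2097-02-19 gives 2098-10-19.
Applying '-735 days' to 2098-10-19: counting 735 days back gives 2096-10-14.

2096-10-14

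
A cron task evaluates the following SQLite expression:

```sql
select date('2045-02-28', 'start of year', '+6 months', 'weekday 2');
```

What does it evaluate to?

2045-07-04

`start of year` rewinds 2045-02-28 to 2045-01-01.
Adding +6 months to 2045-01-01 gives 2045-07-01.
`weekday 2` advances to the next Tuesday; 2045-07-01 is a Saturday, so it moves forward to 2045-07-04.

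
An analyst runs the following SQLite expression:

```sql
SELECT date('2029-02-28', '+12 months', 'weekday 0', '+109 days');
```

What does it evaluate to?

2030-06-20

Adding +12 months to 2029-02-28 gives 2030-02-28.
`weekday 0` advances to the next Sunday; 2030-02-28 is a Thursday, so it moves forward to 2030-03-03.
Applying '+109 days' to 2030-03-03: counting 109 days forward gives 2030-06-20.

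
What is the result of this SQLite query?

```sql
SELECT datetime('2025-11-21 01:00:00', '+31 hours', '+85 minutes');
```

2025-11-22 09:25:00

+31 hours from 2025-11-21 01:00:00 is 2025-11-22 08:00:00 (crosses midnight).
85 minutes = 1h 25m; +85 minutes from 2025-11-22 08:00:00 is 2025-11-22 09:25:00.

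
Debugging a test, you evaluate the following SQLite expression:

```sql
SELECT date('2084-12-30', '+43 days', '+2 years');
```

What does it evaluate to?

2087-02-11

Applying '+43 days' to 2084-12-30: counting 43 days forward gives 2085-02-11.
Adding +2 years to 2085-02-11 gives 2087-02-11.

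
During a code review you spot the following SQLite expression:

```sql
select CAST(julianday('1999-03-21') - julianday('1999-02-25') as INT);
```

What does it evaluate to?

3 days remain in February 1999 after the 25th (28 − 25).
Then 21 days into March 1999.
Total: 3 + 21 = 24.

24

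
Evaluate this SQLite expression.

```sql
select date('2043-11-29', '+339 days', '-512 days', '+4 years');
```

Applying '+339 days' to 2043-11-29: counting 339 days forward gives 2044-11-02.
Applying '-512 days' to 2044-11-02: counting 512 days back gives 2043-06-09.
Adding +4 years to 2043-06-09 gives 2047-06-09.

2047-06-09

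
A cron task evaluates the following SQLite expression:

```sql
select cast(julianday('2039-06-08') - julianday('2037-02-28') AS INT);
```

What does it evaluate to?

0 days remain in February 2037 after the 28th (28 − 28).
Full months from March 2037 through May 2039 contribute their day counts.
Then 8 days into June 2039.
Total: 0 + 31 + 30 + 31 + 30 + 31 + 31 + 30 + 31 + 30 + 31 + 31 + 28 + 31 + 30 + 31 + 30 + 31 + 31 + 30 + 31 + 30 + 31 + 31 + 28 + 31 + 30 + 31 + 8 = 830.

830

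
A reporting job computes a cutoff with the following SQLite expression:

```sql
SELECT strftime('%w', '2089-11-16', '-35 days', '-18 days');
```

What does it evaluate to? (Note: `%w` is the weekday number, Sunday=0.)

First apply '-35 days', '-18 days': 2089-11-16 → 2089-09-24.
2089-09-24 is a Saturday; with Sunday=0 that is 6.

6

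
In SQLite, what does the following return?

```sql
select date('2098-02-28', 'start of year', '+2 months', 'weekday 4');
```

2098-03-06

`start of year` rewinds 2098-02-28 to 2098-01-01.
Adding +2 months to 2098-01-01 gives 2098-03-01.
`weekday 4` advances to the next Thursday; 2098-03-01 is a Saturday, so it moves forward to 2098-03-06.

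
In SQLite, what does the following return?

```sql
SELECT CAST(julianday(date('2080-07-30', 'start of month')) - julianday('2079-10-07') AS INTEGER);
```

`start of month` rewinds 2080-07-30 to 2080-07-01.
24 days remain in October 2079 after the 7th (31 − 7).
Full months from November 2079 through June 2080 contribute their day counts.
Then 1 day into July 2080.
Total: 24 + 30 + 31 + 31 + 29 + 31 + 30 + 31 + 30 + 1 = 268.

268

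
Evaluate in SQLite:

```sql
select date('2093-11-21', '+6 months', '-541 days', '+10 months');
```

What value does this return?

2093-09-26

Adding +6 months to 2093-11-21 gives 2094-05-21.
Applying '-541 days' to 2094-05-21: counting 541 days back gives 2092-11-26.
Adding +10 months to 2092-11-26 gives 2093-09-26.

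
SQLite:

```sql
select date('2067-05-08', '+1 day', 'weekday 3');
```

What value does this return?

Advancing 1 more day within May lands on 2067-05-09.
`weekday 3` advances to the next Wednesday; 2067-05-09 is a Monday, so it moves forward to 2067-05-11.

2067-05-11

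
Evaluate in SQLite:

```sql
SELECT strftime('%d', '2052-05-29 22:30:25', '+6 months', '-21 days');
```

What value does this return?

First apply '+6 months', '-21 days': 2052-05-29 22:30:25 → 2052-11-08 22:30:25.
`%d` extracts the 2-digit day of month: 08.

08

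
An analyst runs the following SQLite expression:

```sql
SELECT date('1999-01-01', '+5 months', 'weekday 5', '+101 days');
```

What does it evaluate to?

Adding +5 months to 1999-01-01 gives 1999-06-01.
`weekday 5` advances to the next Friday; 1999-06-01 is a Tuesday, so it moves forward to 1999-06-04.
Applying '+101 days' to 1999-06-04: counting 101 days forward gives 1999-09-13.

1999-09-13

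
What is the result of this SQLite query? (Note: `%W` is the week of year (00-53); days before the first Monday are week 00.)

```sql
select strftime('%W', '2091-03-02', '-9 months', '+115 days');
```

39

First apply '-9 months', '+115 days': 2091-03-02 → 2090-09-25.
2090-09-25 is a Monday. SQLite's %W counts Mondays since the year started; the result is 39.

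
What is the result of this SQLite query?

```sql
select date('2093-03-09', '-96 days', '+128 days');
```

2093-04-10

Applying '-96 days' to 2093-03-09: counting 96 days back gives 2092-12-03.
Applying '+128 days' to 2092-12-03: counting 128 days forward gives 2093-04-10.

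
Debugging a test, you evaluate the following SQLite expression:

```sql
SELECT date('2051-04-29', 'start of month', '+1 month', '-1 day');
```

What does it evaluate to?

2051-04-30

`start of month` rewinds 2051-04-29 to 2051-04-01.
Adding +1 month to 2051-04-01 gives 2051-05-01.
Going back 1 day from 2051-05-01 reaches 2051-04-30 (last day of April, 30 days).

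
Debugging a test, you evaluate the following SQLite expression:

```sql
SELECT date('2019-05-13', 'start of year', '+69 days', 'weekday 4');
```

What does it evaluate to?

`start of year` rewinds 2019-05-13 to 2019-01-01.
Applying '+69 days' to 2019-01-01: counting 69 days forward gives 2019-03-11.
`weekday 4` advances to the next Thursday; 2019-03-11 is a Monday, so it moves forward to 2019-03-14.

2019-03-14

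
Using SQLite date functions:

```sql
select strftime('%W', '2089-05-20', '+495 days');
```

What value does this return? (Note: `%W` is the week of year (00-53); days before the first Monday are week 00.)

First apply '+495 days': 2089-05-20 → 2090-09-27.
2090-09-27 is a Wednesday. SQLite's %W counts Mondays since the year started; the result is 39.

39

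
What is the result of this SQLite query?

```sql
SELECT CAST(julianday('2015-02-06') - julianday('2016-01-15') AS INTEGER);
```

-343

22 days remain in February 2015 after the 6th (28 − 6).
Full months from March 2015 through December 2015 contribute their day counts.
Then 15 days into January 2016.
Total: 22 + 31 + 30 + 31 + 30 + 31 + 31 + 30 + 31 + 30 + 31 + 15 = 343.
The subtraction is earlier − later, so the result is −343 → -343.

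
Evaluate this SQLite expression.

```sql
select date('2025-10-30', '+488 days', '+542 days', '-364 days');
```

2027-08-27

Applying '+488 days' to 2025-10-30: counting 488 days forward gives 2027-03-02.
Applying '+542 days' to 2027-03-02: counting 542 days forward gives 2028-08-25.
Applying '-364 days' to 2028-08-25: counting 364 days back gives 2027-08-27.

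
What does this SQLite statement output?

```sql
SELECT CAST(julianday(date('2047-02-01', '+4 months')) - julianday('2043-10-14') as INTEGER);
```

1326

Adding +4 months to 2047-02-01 gives 2047-06-01.
17 days remain in October 2043 after the 14th (31 − 14).
Full months from November 2043 through May 2047 contribute their day counts.
Then 1 day into June 2047.
Total: 17 + 30 + 31 + 31 + 29 + 31 + 30 + 31 + 30 + 31 + 31 + 30 + 31 + 30 + 31 + 31 + 28 + 31 + 30 + 31 + 30 + 31 + 31 + 30 + 31 + 30 + 31 + 31 + 28 + 31 + 30 + 31 + 30 + 31 + 31 + 30 + 31 + 30 + 31 + 31 + 28 + 31 + 30 + 31 + 1 = 1326.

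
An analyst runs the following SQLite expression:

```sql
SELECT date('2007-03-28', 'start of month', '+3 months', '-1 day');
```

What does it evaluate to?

2007-05-31

`start of month` rewinds 2007-03-28 to 2007-03-01.
Adding +3 months to 2007-03-01 gives 2007-06-01.
Going back 1 day from 2007-06-01 reaches 2007-05-31 (last day of May, 31 days).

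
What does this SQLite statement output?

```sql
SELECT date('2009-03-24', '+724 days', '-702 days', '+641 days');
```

2011-01-16

Applying '+724 days' to 2009-03-24: counting 724 days forward gives 2011-03-18.
Applying '-702 days' to 2011-03-18: counting 702 days back gives 2009-04-15.
Applying '+641 days' to 2009-04-15: counting 641 days forward gives 2011-01-16.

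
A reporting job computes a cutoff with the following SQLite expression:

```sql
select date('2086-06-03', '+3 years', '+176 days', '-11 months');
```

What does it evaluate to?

Adding +3 years to 2086-06-03 gives 2089-06-03.
Applying '+176 days' to 2089-06-03: counting 176 days forward gives 2089-11-26.
Adding -11 months to 2089-11-26 gives 2088-12-26.

2088-12-26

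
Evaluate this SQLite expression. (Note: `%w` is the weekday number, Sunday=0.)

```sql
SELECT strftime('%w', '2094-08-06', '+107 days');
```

0

First apply '+107 days': 2094-08-06 → 2094-11-21.
2094-11-21 is a Sunday; with Sunday=0 that is 0.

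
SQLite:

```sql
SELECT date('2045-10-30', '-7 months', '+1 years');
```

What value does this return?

Adding -7 months to 2045-10-30 gives 2045-03-30.
Adding +1 year to 2045-03-30 gives 2046-03-30.

2046-03-30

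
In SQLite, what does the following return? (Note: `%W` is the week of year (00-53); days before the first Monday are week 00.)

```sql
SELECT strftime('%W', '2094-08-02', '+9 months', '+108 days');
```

33

First apply '+9 months', '+108 days': 2094-08-02 → 2095-08-18.
2095-08-18 is a Thursday. SQLite's %W counts Mondays since the year started; the result is 33.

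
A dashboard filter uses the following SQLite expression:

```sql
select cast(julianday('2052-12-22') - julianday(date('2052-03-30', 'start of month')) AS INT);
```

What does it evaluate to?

`start of month` rewinds 2052-03-30 to 2052-03-01.
30 days remain in March 2052 after the 1st (31 − 1).
Full months from April 2052 through November 2052 contribute their day counts.
Then 22 days into December 2052.
Total: 30 + 30 + 31 + 30 + 31 + 31 + 30 + 31 + 30 + 22 = 296.

296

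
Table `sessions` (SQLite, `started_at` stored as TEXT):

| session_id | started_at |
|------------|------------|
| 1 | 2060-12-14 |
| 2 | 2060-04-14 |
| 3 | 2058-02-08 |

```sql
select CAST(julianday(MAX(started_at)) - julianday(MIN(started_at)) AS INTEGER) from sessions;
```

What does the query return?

1040

MIN = 2058-02-08, MAX = 2060-12-14.
20 days remain in February 2058 after the 8th (28 − 8).
Full months from March 2058 through November 2060 contribute their day counts.
Then 14 days into December 2060.
Total: 20 + 31 + 30 + 31 + 30 + 31 + 31 + 30 + 31 + 30 + 31 + 31 + 28 + 31 + 30 + 31 + 30 + 31 + 31 + 30 + 31 + 30 + 31 + 31 + 29 + 31 + 30 + 31 + 30 + 31 + 31 + 30 + 31 + 30 + 14 = 1040.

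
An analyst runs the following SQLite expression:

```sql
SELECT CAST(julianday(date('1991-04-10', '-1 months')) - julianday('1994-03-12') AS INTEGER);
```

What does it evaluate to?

-1098

Adding -1 month to 1991-04-10 gives 1991-03-10.
21 days remain in March 1991 after the 10th (31 − 10).
Full months from April 1991 through February 1994 contribute their day counts.
Then 12 days into March 1994.
Total: 21 + 30 + 31 + 30 + 31 + 31 + 30 + 31 + 30 + 31 + 31 + 29 + 31 + 30 + 31 + 30 + 31 + 31 + 30 + 31 + 30 + 31 + 31 + 28 + 31 + 30 + 31 + 30 + 31 + 31 + 30 + 31 + 30 + 31 + 31 + 28 + 12 = 1098.
The subtraction is earlier − later, so the result is −1098 → -1098.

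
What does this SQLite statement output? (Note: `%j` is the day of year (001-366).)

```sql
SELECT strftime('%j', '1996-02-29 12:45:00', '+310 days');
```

004

First apply '+310 days': 1996-02-29 12:45:00 → 1997-01-04 12:45:00.
Day-of-year for 1997-01-04: days since 1997-01-01 inclusive = 4, zero-padded to 004.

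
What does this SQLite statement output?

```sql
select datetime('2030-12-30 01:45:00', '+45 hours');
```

2030-12-31 22:45:00

+45 hours from 2030-12-30 01:45:00 is 2030-12-31 22:45:00 (crosses midnight).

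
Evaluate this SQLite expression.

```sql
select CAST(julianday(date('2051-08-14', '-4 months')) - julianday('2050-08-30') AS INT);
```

227

Adding -4 months to 2051-08-14 gives 2051-04-14.
1 day remains in August 2050 after the 30th (31 − 30).
Full months from September 2050 through March 2051 contribute their day counts.
Then 14 days into April 2051.
Total: 1 + 30 + 31 + 30 + 31 + 31 + 28 + 31 + 14 = 227.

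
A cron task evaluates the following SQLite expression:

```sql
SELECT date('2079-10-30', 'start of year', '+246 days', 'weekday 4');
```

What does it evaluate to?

2079-09-07

`start of year` rewinds 2079-10-30 to 2079-01-01.
Applying '+246 days' to 2079-01-01: counting 246 days forward gives 2079-09-04.
`weekday 4` advances to the next Thursday; 2079-09-04 is a Monday, so it moves forward to 2079-09-07.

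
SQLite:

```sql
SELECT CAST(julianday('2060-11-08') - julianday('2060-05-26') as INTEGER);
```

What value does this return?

166

5 days remain in May 2060 after the 26th (31 − 26).
June 2060: 30 days.
July 2060: 31 days.
August 2060: 31 days.
September 2060: 30 days.
October 2060: 31 days.
Then 8 days into November 2060.
Total: 5 + 30 + 31 + 31 + 30 + 31 + 8 = 166.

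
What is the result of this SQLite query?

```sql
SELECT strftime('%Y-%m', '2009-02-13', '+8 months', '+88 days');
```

2010-01

First apply '+8 months', '+88 days': 2009-02-13 → 2010-01-09.
`%Y-%m` extracts the year-month: 2010-01.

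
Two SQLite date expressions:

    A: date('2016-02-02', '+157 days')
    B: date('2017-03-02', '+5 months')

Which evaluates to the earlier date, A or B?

A = 2016-07-08.
B = 2017-08-02.
A is earlier.

A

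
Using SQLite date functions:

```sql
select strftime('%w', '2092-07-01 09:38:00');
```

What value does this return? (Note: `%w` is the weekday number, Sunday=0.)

2092-07-01 is a Tuesday; with Sunday=0 that is 2.

2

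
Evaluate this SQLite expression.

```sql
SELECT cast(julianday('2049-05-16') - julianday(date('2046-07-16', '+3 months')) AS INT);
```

Adding +3 months to 2046-07-16 gives 2046-10-16.
15 days remain in October 2046 after the 16th (31 − 16).
Full months from November 2046 through April 2049 contribute their day counts.
Then 16 days into May 2049.
Total: 15 + 30 + 31 + 31 + 28 + 31 + 30 + 31 + 30 + 31 + 31 + 30 + 31 + 30 + 31 + 31 + 29 + 31 + 30 + 31 + 30 + 31 + 31 + 30 + 31 + 30 + 31 + 31 + 28 + 31 + 30 + 16 = 943.

943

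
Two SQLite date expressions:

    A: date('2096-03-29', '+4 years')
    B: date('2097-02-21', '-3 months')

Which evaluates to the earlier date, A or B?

A = 2100-03-29.
B = 2096-11-21.
B is earlier.

B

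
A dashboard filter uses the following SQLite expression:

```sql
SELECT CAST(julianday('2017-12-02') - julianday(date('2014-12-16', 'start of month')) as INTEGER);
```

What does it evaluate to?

1097

`start of month` rewinds 2014-12-16 to 2014-12-01.
30 days remain in December 2014 after the 1st (31 − 1).
Full months from January 2015 through November 2017 contribute their day counts.
Then 2 days into December 2017.
Total: 30 + 31 + 28 + 31 + 30 + 31 + 30 + 31 + 31 + 30 + 31 + 30 + 31 + 31 + 29 + 31 + 30 + 31 + 30 + 31 + 31 + 30 + 31 + 30 + 31 + 31 + 28 + 31 + 30 + 31 + 30 + 31 + 31 + 30 + 31 + 30 + 2 = 1097.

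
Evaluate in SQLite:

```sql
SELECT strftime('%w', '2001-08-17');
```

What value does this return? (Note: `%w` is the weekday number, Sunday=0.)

5

2001-08-17 is a Friday; with Sunday=0 that is 5.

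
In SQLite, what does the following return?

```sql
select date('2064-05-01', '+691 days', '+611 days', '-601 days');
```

2066-04-02

Applying '+691 days' to 2064-05-01: counting 691 days forward gives 2066-03-23.
Applying '+611 days' to 2066-03-23: counting 611 days forward gives 2067-11-24.
Applying '-601 days' to 2067-11-24: counting 601 days back gives 2066-04-02.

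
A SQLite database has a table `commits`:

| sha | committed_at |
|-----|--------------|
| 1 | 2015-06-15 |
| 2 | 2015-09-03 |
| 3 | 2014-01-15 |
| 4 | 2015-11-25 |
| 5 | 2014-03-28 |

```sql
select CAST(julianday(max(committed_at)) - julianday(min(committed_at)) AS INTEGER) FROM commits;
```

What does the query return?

MIN = 2014-01-15, MAX = 2015-11-25.
16 days remain in January 2014 after the 15th (31 − 15).
Full months from February 2014 through October 2015 contribute their day counts.
Then 25 days into November 2015.
Total: 16 + 28 + 31 + 30 + 31 + 30 + 31 + 31 + 30 + 31 + 30 + 31 + 31 + 28 + 31 + 30 + 31 + 30 + 31 + 31 + 30 + 31 + 25 = 679.

679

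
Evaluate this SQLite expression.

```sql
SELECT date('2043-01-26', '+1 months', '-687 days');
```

Adding +1 month to 2043-01-26 gives 2043-02-26.
Applying '-687 days' to 2043-02-26: counting 687 days back gives 2041-04-10.

2041-04-10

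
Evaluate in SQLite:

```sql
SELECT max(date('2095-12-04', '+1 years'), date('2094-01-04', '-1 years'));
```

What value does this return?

date('2095-12-04', '+1 years') → 2096-12-04.
date('2094-01-04', '-1 years') → 2093-01-04.
Later of the two is 2096-12-04.

2096-12-04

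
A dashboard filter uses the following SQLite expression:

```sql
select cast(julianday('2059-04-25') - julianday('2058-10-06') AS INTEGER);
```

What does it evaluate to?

201

25 days remain in October 2058 after the 6th (31 − 6).
November 2058: 30 days.
December 2058: 31 days.
January 2059: 31 days.
February 2059: 28 days.
March 2059: 31 days.
Then 25 days into April 2059.
Total: 25 + 30 + 31 + 31 + 28 + 31 + 25 = 201.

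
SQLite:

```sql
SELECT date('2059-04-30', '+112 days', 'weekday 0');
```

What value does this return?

Applying '+112 days' to 2059-04-30: counting 112 days forward gives 2059-08-20.
`weekday 0` advances to the next Sunday; 2059-08-20 is a Wednesday, so it moves forward to 2059-08-24.

2059-08-24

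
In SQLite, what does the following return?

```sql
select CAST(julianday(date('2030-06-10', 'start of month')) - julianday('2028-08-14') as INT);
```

656

`start of month` rewinds 2030-06-10 to 2030-06-01.
17 days remain in August 2028 after the 14th (31 − 14).
Full months from September 2028 through May 2030 contribute their day counts.
Then 1 day into June 2030.
Total: 17 + 30 + 31 + 30 + 31 + 31 + 28 + 31 + 30 + 31 + 30 + 31 + 31 + 30 + 31 + 30 + 31 + 31 + 28 + 31 + 30 + 31 + 1 = 656.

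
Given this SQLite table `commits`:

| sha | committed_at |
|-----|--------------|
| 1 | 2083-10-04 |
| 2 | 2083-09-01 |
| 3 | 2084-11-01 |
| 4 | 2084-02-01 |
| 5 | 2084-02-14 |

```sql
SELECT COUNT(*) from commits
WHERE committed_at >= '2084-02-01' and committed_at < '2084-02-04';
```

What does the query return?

1

Rows in [2084-02-01, 2084-02-04): 2084-02-01 → 1 row.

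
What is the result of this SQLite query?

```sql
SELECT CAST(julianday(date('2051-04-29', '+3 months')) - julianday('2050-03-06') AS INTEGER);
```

Adding +3 months to 2051-04-29 gives 2051-07-29.
25 days remain in March 2050 after the 6th (31 − 6).
Full months from April 2050 through June 2051 contribute their day counts.
Then 29 days into July 2051.
Total: 25 + 30 + 31 + 30 + 31 + 31 + 30 + 31 + 30 + 31 + 31 + 28 + 31 + 30 + 31 + 30 + 29 = 510.

510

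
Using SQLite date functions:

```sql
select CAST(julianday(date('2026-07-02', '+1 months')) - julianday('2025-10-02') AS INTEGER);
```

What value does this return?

Adding +1 month to 2026-07-02 gives 2026-08-02.
29 days remain in October 2025 after the 2nd (31 − 2).
Full months from November 2025 through July 2026 contribute their day counts.
Then 2 days into August 2026.
Total: 29 + 30 + 31 + 31 + 28 + 31 + 30 + 31 + 30 + 31 + 2 = 304.

304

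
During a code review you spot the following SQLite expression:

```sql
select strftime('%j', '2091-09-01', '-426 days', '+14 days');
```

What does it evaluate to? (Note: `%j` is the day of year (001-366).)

First apply '-426 days', '+14 days': 2091-09-01 → 2090-07-16.
Day-of-year for 2090-07-16: days since 2090-01-01 inclusive = 197, zero-padded to 197.

197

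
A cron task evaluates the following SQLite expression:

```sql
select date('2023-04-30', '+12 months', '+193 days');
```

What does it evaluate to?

2024-11-09

Adding +12 months to 2023-04-30 gives 2024-04-30.
Applying '+193 days' to 2024-04-30: counting 193 days forward gives 2024-11-09.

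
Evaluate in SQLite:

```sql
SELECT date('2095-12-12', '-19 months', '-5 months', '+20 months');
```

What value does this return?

Adding -19 months to 2095-12-12 gives 2094-05-12.
Adding -5 months to 2094-05-12 gives 2093-12-12.
Adding +20 months to 2093-12-12 gives 2095-08-12.

2095-08-12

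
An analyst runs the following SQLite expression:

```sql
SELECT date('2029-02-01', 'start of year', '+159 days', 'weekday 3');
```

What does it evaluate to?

`start of year` rewinds 2029-02-01 to 2029-01-01.
Applying '+159 days' to 2029-01-01: counting 159 days forward gives 2029-06-09.
`weekday 3` advances to the next Wednesday; 2029-06-09 is a Saturday, so it moves forward to 2029-06-13.

2029-06-13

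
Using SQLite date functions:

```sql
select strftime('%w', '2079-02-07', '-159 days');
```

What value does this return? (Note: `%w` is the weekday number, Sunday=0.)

4

First apply '-159 days': 2079-02-07 → 2078-09-01.
2078-09-01 is a Thursday; with Sunday=0 that is 4.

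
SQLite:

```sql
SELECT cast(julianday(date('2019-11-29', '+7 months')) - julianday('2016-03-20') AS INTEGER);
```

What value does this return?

Adding +7 months to 2019-11-29 gives 2020-06-29.
11 days remain in March 2016 after the 20th (31 − 20).
Full months from April 2016 through May 2020 contribute their day counts.
Then 29 days into June 2020.
Total: 11 + 30 + 31 + 30 + 31 + 31 + 30 + 31 + 30 + 31 + 31 + 28 + 31 + 30 + 31 + 30 + 31 + 31 + 30 + 31 + 30 + 31 + 31 + 28 + 31 + 30 + 31 + 30 + 31 + 31 + 30 + 31 + 30 + 31 + 31 + 28 + 31 + 30 + 31 + 30 + 31 + 31 + 30 + 31 + 30 + 31 + 31 + 29 + 31 + 30 + 31 + 29 = 1562.

1562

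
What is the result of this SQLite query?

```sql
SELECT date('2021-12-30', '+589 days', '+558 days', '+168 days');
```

2025-08-06

Applying '+589 days' to 2021-12-30: counting 589 days forward gives 2023-08-11.
Applying '+558 days' to 2023-08-11: counting 558 days forward gives 2025-02-19.
Applying '+168 days' to 2025-02-19: counting 168 days forward gives 2025-08-06.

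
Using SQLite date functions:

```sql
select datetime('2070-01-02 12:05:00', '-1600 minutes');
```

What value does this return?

2070-01-01 09:25:00

1600 minutes = 26h 40m; -1600 minutes from 2070-01-02 12:05:00 is 2070-01-01 09:25:00 (crosses midnight).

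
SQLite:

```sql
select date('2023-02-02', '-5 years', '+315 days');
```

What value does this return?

Adding -5 years to 2023-02-02 gives 2018-02-02.
Applying '+315 days' to 2018-02-02: counting 315 days forward gives 2018-12-14.

2018-12-14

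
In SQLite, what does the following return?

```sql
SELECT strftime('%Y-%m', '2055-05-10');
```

`%Y-%m` extracts the year-month: 2055-05.

2055-05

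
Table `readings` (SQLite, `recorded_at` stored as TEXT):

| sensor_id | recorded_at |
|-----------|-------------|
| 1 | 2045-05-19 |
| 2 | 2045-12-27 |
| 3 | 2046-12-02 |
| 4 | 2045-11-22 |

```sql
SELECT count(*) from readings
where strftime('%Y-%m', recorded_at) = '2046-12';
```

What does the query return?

Rows with year-month 2046-12: 2046-12-02 → 1.

1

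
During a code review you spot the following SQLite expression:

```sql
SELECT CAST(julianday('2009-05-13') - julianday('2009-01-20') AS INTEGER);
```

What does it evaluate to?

11 days remain in January 2009 after the 20th (31 − 20).
February 2009: 28 days.
March 2009: 31 days.
April 2009: 30 days.
Then 13 days into May 2009.
Total: 11 + 28 + 31 + 30 + 13 = 113.

113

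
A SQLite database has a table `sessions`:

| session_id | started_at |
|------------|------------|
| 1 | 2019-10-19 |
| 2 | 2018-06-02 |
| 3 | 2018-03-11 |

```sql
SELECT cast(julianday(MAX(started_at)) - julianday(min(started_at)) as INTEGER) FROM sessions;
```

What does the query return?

587

MIN = 2018-03-11, MAX = 2019-10-19.
20 days remain in March 2018 after the 11th (31 − 11).
Full months from April 2018 through September 2019 contribute their day counts.
Then 19 days into October 2019.
Total: 20 + 30 + 31 + 30 + 31 + 31 + 30 + 31 + 30 + 31 + 31 + 28 + 31 + 30 + 31 + 30 + 31 + 31 + 30 + 19 = 587.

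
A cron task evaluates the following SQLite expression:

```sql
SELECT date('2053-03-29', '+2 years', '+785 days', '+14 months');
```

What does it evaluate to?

Adding +2 years to 2053-03-29 gives 2055-03-29.
Applying '+785 days' to 2055-03-29: counting 785 days forward gives 2057-05-22.
Adding +14 months to 2057-05-22 gives 2058-07-22.

2058-07-22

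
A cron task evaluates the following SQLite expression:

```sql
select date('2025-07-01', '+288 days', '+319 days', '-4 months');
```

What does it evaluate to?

Applying '+288 days' to 2025-07-01: counting 288 days forward gives 2026-04-15.
Applying '+319 days' to 2026-04-15: counting 319 days forward gives 2027-02-28.
Adding -4 months to 2027-02-28 gives 2026-10-28.

2026-10-28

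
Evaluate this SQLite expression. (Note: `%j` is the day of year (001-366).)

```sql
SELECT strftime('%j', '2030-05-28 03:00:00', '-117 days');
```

031

First apply '-117 days': 2030-05-28 03:00:00 → 2030-01-31 03:00:00.
Day-of-year for 2030-01-31: days since 2030-01-01 inclusive = 31, zero-padded to 031.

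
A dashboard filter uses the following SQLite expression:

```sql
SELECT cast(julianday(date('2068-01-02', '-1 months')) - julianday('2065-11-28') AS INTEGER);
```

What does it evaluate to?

734

Adding -1 month to 2068-01-02 gives 2067-12-02.
2 days remain in November 2065 after the 28th (30 − 28).
Full months from December 2065 through November 2067 contribute their day counts.
Then 2 days into December 2067.
Total: 2 + 31 + 31 + 28 + 31 + 30 + 31 + 30 + 31 + 31 + 30 + 31 + 30 + 31 + 31 + 28 + 31 + 30 + 31 + 30 + 31 + 31 + 30 + 31 + 30 + 2 = 734.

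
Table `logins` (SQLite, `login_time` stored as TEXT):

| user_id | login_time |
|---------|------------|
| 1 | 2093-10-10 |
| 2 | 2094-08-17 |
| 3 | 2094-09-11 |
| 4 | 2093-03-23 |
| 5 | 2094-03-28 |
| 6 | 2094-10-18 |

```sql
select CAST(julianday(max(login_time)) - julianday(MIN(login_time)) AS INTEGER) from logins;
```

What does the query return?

MIN = 2093-03-23, MAX = 2094-10-18.
8 days remain in March 2093 after the 23rd (31 − 23).
Full months from April 2093 through September 2094 contribute their day counts.
Then 18 days into October 2094.
Total: 8 + 30 + 31 + 30 + 31 + 31 + 30 + 31 + 30 + 31 + 31 + 28 + 31 + 30 + 31 + 30 + 31 + 31 + 30 + 18 = 574.

574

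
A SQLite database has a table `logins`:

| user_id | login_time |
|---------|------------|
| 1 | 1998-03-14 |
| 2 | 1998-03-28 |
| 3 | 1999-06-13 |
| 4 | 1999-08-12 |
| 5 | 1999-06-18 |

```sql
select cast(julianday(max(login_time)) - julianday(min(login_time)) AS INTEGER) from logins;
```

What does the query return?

MIN = 1998-03-14, MAX = 1999-08-12.
17 days remain in March 1998 after the 14th (31 − 14).
Full months from April 1998 through July 1999 contribute their day counts.
Then 12 days into August 1999.
Total: 17 + 30 + 31 + 30 + 31 + 31 + 30 + 31 + 30 + 31 + 31 + 28 + 31 + 30 + 31 + 30 + 31 + 12 = 516.

516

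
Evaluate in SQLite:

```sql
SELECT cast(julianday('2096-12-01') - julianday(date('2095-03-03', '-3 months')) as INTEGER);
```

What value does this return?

Adding -3 months to 2095-03-03 gives 2094-12-03.
28 days remain in December 2094 after the 3rd (31 − 3).
Full months from January 2095 through November 2096 contribute their day counts.
Then 1 day into December 2096.
Total: 28 + 31 + 28 + 31 + 30 + 31 + 30 + 31 + 31 + 30 + 31 + 30 + 31 + 31 + 29 + 31 + 30 + 31 + 30 + 31 + 31 + 30 + 31 + 30 + 1 = 729.

729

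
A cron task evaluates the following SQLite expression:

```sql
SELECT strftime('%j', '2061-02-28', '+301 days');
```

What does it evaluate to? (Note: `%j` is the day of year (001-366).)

First apply '+301 days': 2061-02-28 → 2061-12-26.
Day-of-year for 2061-12-26: days since 2061-01-01 inclusive = 360, zero-padded to 360.

360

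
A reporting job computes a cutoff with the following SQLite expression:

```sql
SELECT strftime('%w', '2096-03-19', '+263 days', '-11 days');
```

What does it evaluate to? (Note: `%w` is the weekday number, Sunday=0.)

First apply '+263 days', '-11 days': 2096-03-19 → 2096-11-26.
2096-11-26 is a Monday; with Sunday=0 that is 1.

1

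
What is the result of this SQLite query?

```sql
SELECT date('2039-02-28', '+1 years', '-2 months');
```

Adding +1 year to 2039-02-28 gives 2040-02-28.
Adding -2 months to 2040-02-28 gives 2039-12-28.

2039-12-28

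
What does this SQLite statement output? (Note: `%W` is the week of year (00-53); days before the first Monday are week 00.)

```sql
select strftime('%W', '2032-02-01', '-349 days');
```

07

First apply '-349 days': 2032-02-01 → 2031-02-17.
2031-02-17 is a Monday. SQLite's %W counts Mondays since the year started; the result is 07.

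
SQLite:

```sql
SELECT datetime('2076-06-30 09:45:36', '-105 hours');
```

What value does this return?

-105 hours from 2076-06-30 09:45:36 is 2076-06-26 00:45:36 (crosses midnight).

2076-06-26 00:45:36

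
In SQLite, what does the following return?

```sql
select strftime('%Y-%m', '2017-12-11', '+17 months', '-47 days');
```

2019-03

First apply '+17 months', '-47 days': 2017-12-11 → 2019-03-25.
`%Y-%m` extracts the year-month: 2019-03.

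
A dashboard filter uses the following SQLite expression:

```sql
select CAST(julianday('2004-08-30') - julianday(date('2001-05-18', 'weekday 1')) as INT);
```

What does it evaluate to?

`weekday 1` advances to the next Monday; 2001-05-18 is a Friday, so it moves forward to 2001-05-21.
10 days remain in May 2001 after the 21st (31 − 21).
Full months from June 2001 through July 2004 contribute their day counts.
Then 30 days into August 2004.
Total: 10 + 30 + 31 + 31 + 30 + 31 + 30 + 31 + 31 + 28 + 31 + 30 + 31 + 30 + 31 + 31 + 30 + 31 + 30 + 31 + 31 + 28 + 31 + 30 + 31 + 30 + 31 + 31 + 30 + 31 + 30 + 31 + 31 + 29 + 31 + 30 + 31 + 30 + 31 + 30 = 1197.

1197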